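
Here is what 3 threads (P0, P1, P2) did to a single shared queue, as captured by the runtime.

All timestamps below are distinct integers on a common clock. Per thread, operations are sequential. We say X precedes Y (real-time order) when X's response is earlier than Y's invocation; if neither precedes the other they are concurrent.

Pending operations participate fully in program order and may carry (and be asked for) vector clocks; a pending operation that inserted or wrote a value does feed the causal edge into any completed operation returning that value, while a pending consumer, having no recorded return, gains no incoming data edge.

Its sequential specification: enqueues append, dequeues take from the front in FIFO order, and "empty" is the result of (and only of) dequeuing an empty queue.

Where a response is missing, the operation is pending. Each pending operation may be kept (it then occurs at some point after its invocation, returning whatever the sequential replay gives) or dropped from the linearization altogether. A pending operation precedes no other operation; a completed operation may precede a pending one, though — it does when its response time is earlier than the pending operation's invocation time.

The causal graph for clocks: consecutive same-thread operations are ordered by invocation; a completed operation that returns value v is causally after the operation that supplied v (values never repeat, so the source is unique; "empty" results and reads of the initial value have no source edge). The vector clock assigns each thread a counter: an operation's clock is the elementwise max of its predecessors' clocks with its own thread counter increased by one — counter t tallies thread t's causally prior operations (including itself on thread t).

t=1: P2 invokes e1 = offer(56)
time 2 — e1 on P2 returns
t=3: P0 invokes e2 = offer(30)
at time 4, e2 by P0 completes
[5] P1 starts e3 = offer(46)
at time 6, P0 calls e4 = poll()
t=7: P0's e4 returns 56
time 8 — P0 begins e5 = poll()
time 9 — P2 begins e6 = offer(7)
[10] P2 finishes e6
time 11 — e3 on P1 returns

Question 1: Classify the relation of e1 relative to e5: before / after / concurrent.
Answer: before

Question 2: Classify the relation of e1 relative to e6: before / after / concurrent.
Answer: before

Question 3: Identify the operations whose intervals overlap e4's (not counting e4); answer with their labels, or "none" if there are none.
Answer: e3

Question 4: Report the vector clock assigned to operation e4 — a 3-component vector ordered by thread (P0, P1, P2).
Answer: (2, 0, 1)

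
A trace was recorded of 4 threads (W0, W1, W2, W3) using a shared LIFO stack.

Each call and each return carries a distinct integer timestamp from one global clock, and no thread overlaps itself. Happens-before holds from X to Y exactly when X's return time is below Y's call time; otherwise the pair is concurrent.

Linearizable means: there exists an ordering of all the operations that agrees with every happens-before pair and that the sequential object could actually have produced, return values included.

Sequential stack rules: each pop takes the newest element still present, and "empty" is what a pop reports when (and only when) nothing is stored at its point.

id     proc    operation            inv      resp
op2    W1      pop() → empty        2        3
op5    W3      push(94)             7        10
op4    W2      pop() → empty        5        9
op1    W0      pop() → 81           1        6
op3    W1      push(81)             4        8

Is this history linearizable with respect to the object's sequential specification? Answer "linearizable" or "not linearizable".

witness order: op2, op3, op1, op4, op5
1. op2 pop() → empty, leaving stack <>
2. op3 push(81), leaving stack <81>
3. op1 pop() → 81, leaving stack <>
4. op4 pop() → empty, leaving stack <>
5. op5 push(94), leaving stack <94>

linearizable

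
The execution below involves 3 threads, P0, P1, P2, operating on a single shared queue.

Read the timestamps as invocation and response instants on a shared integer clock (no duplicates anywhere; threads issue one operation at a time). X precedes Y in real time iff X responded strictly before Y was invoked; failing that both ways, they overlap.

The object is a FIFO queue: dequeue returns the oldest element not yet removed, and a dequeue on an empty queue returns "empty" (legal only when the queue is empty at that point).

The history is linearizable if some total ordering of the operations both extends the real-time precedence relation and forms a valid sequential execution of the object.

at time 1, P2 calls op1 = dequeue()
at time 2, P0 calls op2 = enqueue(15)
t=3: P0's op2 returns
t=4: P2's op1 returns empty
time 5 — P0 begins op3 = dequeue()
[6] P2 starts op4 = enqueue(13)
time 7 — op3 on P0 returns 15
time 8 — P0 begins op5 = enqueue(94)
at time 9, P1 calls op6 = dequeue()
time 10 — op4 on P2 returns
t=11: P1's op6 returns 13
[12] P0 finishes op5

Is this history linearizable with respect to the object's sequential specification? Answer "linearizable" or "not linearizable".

one valid linearization: op1, op2, op3, op4, op5, op6
after step 1 (op1 dequeue() → empty): queue <>
after step 2 (op2 enqueue(15)): queue <15>
after step 3 (op3 dequeue() → 15): queue <>
after step 4 (op4 enqueue(13)): queue <13>
after step 5 (op5 enqueue(94)): queue <13,94>
after step 6 (op6 dequeue() → 13): queue <94>

linearizable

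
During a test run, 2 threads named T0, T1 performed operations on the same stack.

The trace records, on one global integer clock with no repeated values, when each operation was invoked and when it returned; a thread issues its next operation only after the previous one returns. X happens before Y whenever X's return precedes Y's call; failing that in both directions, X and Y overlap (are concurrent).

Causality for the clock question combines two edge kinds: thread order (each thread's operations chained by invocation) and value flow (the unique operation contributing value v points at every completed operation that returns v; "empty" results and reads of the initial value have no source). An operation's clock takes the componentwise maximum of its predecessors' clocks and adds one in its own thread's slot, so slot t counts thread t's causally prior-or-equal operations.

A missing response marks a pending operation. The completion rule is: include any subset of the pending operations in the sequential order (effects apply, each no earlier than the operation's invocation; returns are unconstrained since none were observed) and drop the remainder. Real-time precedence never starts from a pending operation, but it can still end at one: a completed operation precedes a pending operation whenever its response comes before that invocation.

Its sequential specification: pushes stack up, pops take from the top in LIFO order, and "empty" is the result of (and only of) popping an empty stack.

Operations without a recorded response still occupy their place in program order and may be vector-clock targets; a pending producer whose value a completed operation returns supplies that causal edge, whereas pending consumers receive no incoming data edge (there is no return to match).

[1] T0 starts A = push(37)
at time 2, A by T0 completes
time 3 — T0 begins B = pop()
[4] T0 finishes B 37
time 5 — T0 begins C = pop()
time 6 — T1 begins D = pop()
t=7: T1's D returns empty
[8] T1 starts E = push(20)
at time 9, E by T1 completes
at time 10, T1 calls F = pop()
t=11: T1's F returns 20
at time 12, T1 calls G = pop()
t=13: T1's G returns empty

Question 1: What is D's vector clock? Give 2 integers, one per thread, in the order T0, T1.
Answer: (0, 1)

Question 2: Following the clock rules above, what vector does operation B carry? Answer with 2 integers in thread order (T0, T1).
Answer: (2, 0)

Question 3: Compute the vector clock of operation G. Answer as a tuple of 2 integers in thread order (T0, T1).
Answer: (0, 4)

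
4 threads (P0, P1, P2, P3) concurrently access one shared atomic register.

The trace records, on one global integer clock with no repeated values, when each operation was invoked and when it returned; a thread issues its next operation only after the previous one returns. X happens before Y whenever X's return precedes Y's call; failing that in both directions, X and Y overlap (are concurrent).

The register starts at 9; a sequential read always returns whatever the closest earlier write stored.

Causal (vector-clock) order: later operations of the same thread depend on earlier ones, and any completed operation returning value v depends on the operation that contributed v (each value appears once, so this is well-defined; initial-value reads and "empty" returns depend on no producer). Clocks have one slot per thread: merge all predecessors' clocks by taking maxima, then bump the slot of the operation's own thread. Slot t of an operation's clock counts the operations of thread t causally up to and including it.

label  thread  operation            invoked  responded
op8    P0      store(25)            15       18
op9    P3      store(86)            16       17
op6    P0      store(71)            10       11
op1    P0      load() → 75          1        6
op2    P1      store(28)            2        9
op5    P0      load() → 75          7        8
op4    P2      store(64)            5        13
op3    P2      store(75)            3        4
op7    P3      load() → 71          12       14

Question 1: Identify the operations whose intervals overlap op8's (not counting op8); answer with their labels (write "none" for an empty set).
op9

op8 spans [15,18]; an op avoiding the whole window 15..18 is ordered, any other is concurrent
op1 [1,6]: before
op2 [2,9]: before
op3 [3,4]: before
op4 [5,13]: before
op5 [7,8]: before
op6 [10,11]: before
op7 [12,14]: before
op9 [16,17]: concurrent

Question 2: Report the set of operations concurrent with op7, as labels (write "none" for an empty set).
op4

op7 spans [12,14]: anything still running between times 12 and 14 counts as concurrent
op1 [1,6]: before
op2 [2,9]: before
op3 [3,4]: before
op4 [5,13]: concurrent
op5 [7,8]: before
op6 [10,11]: before
op8 [15,18]: after
op9 [16,17]: after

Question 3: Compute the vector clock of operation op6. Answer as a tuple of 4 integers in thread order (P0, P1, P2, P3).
(3, 0, 1, 0)

root op op3, invoked 3: fresh clock plus P2's own tick → (0, 0, 1, 0)
root op op2, invoked 2: fresh clock plus P1's own tick → (0, 1, 0, 0)
merge at op4 (invoked 5): VC(op3)=(0, 0, 1, 0), own-thread bump on P2 → (0, 0, 2, 0)
merge at op1 (invoked 1): VC(op3)=(0, 0, 1, 0), own-thread bump on P0 → (1, 0, 1, 0)
merge at op5 (invoked 7): VC(op1)=(1, 0, 1, 0), VC(op3)=(0, 0, 1, 0), own-thread bump on P0 → (2, 0, 1, 0)
merge at op6 (invoked 10): VC(op5)=(2, 0, 1, 0), own-thread bump on P0 → (3, 0, 1, 0)
merge at op7 (invoked 12): VC(op6)=(3, 0, 1, 0), own-thread bump on P3 → (3, 0, 1, 1)
merge at op8 (invoked 15): VC(op6)=(3, 0, 1, 0), own-thread bump on P0 → (4, 0, 1, 0)
merge at op9 (invoked 16): VC(op7)=(3, 0, 1, 1), own-thread bump on P3 → (3, 0, 1, 2)
target: VC(op6) = (3, 0, 1, 0)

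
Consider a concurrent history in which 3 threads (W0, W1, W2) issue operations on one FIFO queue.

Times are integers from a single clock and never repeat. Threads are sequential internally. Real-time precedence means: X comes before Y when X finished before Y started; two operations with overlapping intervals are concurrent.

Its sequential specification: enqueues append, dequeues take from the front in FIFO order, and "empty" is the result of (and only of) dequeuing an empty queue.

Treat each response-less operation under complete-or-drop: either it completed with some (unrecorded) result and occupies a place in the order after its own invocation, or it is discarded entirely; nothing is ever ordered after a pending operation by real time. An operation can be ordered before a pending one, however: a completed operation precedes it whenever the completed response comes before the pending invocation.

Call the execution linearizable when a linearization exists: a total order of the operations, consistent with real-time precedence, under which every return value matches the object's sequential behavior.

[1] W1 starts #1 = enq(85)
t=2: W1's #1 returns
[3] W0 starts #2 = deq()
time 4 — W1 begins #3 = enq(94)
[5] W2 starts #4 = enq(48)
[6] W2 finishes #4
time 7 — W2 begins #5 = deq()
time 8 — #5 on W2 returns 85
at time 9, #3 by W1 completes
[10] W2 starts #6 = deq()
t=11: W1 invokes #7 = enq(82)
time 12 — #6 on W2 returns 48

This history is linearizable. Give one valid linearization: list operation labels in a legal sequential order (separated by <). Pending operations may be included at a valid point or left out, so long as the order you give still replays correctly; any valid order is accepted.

#1 < #3 < #4 < #5 < #2 < #6

step 1: #1 enq(85) — queue <85>
step 2: #3 enq(94) — queue <85,94>
step 3: #4 enq(48) — queue <85,94,48>
step 4: #5 deq() → 85 — queue <94,48>
step 5: #2 deq() (pending, included) — queue <48>
step 6: #6 deq() → 48 — queue <>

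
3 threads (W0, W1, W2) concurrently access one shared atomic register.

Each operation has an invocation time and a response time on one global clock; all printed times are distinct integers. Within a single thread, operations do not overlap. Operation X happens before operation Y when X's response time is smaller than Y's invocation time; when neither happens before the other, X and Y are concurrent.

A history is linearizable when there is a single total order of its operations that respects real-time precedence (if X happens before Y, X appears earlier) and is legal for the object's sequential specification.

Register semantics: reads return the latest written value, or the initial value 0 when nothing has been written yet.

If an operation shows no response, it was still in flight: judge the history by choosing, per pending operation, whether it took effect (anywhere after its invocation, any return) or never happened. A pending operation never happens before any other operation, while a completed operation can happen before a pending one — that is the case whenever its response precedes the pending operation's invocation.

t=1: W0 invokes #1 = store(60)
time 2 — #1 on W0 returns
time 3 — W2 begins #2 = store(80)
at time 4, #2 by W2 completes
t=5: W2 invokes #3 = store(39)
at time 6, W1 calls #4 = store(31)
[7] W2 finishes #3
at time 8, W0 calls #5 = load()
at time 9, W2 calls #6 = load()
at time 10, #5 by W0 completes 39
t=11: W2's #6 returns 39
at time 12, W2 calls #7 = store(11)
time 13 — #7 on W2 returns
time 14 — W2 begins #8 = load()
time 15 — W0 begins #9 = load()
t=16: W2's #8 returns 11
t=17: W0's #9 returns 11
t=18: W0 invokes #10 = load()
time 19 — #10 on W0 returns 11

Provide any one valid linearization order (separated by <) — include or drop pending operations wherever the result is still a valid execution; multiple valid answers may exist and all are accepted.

#1 < #2 < #3 < #5 < #6 < #4 < #7 < #8 < #9 < #10

1. #1 store(60), leaving value 60
2. #2 store(80), leaving value 80
3. #3 store(39), leaving value 39
4. #5 load() → 39, leaving value 39
5. #6 load() → 39, leaving value 39
6. #4 store(31) (pending, included), leaving value 31
7. #7 store(11), leaving value 11
8. #8 load() → 11, leaving value 11
9. #9 load() → 11, leaving value 11
10. #10 load() → 11, leaving value 11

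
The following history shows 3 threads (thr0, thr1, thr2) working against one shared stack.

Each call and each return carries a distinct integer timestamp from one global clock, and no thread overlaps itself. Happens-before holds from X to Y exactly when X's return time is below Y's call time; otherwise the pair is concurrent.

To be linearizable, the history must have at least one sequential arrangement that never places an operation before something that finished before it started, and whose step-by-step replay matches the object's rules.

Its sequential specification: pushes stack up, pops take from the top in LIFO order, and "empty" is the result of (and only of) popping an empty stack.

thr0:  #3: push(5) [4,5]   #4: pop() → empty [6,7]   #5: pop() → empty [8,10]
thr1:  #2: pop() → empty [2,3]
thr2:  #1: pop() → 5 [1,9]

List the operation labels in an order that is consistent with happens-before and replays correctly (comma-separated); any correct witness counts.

#2, #3, #1, #4, #5

1. #2 pop() → empty, leaving stack <>
2. #3 push(5), leaving stack <5>
3. #1 pop() → 5, leaving stack <>
4. #4 pop() → empty, leaving stack <>
5. #5 pop() → empty, leaving stack <>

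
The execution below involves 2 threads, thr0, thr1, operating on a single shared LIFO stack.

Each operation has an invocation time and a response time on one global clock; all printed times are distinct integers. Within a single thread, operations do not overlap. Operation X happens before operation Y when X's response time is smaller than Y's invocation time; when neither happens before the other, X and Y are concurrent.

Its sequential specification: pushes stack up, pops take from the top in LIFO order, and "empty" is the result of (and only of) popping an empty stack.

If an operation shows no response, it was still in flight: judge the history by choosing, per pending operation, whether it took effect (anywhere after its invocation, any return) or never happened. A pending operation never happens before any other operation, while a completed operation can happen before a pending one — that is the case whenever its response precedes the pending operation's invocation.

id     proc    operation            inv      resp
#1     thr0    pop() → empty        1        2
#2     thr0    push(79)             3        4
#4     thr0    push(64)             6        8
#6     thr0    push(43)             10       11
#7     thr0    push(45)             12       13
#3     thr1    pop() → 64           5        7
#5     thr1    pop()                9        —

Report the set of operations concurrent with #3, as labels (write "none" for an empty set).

#4

#3 spans [5,7]: anything still running between times 5 and 7 counts as concurrent
#1 [1,2]: before
#2 [3,4]: before
#4 [6,8]: concurrent
#5 [9,…): after
#6 [10,11]: after
#7 [12,13]: after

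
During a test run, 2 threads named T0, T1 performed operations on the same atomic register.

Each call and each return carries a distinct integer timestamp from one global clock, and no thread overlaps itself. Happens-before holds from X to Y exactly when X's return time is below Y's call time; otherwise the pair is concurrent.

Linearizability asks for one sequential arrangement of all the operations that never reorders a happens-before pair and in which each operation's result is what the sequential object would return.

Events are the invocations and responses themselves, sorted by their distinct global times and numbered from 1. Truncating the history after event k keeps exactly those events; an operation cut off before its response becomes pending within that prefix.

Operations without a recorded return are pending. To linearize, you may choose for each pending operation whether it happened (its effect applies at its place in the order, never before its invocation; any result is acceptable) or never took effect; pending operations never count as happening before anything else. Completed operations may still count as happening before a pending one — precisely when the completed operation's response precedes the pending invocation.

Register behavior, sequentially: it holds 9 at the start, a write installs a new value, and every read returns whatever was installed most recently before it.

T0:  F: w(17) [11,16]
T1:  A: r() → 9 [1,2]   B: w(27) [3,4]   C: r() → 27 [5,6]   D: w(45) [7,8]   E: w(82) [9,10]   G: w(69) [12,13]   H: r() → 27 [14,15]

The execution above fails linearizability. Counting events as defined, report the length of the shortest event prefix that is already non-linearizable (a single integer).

15

events 1..14 are still linearizable — one witness is A, B, C, D, E, F, G:
1. A r() → 9, leaving value 9
2. B w(27), leaving value 27
3. C r() → 27, leaving value 27
4. D w(45), leaving value 45
5. E w(82), leaving value 82
6. F w(17) (pending, included), leaving value 17
7. G w(69), leaving value 69
with event 15 included (H responding at time 15), all real-time-consistent orders fail
including or dropping the 1 pending operation (F) in any combination fails
sample order A, B, C, D, E, G, H (pending dropped) stalls at step 7 — H r() → 27 has no legal effect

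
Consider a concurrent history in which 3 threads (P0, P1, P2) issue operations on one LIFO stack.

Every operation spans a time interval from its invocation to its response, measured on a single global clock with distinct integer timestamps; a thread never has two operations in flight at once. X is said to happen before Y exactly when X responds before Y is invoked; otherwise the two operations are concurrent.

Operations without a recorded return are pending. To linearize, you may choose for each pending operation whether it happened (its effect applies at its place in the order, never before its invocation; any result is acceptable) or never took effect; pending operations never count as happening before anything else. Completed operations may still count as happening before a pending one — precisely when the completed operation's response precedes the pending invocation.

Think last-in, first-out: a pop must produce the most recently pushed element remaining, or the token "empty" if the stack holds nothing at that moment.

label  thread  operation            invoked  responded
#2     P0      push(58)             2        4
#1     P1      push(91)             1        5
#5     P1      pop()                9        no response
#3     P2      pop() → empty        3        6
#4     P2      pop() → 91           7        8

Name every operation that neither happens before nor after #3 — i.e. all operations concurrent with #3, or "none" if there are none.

#1, #2

overlap test against #3 [3,6]: concurrent iff the interval meets 3..6
#1 [1,5]: concurrent
#2 [2,4]: concurrent
#4 [7,8]: after
#5 [9,…): after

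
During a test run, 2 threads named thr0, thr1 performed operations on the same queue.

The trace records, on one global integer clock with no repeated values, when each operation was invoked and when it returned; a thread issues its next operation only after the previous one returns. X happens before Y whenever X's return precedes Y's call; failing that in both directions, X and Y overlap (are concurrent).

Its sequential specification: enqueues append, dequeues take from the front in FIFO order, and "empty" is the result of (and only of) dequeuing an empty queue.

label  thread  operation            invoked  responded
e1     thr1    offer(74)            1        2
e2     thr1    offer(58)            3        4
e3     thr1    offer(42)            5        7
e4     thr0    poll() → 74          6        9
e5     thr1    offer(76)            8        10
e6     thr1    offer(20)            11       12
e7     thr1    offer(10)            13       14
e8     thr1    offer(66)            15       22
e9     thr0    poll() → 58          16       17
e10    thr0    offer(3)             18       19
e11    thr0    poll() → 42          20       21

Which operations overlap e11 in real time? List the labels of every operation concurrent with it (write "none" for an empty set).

e8

e11 spans [20,21]: anything still running between times 20 and 21 counts as concurrent
e1 [1,2]: before
e2 [3,4]: before
e3 [5,7]: before
e4 [6,9]: before
e5 [8,10]: before
e6 [11,12]: before
e7 [13,14]: before
e8 [15,22]: concurrent
e9 [16,17]: before
e10 [18,19]: before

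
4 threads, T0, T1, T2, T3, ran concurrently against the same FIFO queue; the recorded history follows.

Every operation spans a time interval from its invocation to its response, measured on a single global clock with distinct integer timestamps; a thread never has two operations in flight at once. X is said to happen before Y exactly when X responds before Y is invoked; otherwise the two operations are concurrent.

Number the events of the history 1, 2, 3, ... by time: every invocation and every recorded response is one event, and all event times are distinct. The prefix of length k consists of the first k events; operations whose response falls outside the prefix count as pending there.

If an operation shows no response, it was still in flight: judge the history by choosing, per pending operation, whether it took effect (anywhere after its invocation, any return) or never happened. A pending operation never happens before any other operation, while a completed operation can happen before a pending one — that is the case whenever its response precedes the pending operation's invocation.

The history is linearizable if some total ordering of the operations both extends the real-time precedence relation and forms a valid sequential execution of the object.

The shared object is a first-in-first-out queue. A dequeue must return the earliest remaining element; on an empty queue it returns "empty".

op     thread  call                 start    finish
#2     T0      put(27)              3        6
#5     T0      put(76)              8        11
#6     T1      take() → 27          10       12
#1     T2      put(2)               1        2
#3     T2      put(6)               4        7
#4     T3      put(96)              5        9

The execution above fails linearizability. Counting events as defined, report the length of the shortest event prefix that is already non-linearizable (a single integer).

12

a valid linearization of events 1..11 exists, for instance #1, #2, #3, #4, #5:
step 1: #1 put(2) — queue <2>
step 2: #2 put(27) — queue <2,27>
step 3: #3 put(6) — queue <2,27,6>
step 4: #4 put(96) — queue <2,27,6,96>
step 5: #5 put(76) — queue <2,27,6,96,76>
once event 12 joins (#6's response, time 12), exhaustive search finds no witness
sample order #1, #2, #3, #4, #5, #6 stalls at step 6 — #6 take() → 27 has no legal effect
sample order #1, #2, #3, #4, #6, #5 stalls at step 5 — #6 take() → 27 has no legal effect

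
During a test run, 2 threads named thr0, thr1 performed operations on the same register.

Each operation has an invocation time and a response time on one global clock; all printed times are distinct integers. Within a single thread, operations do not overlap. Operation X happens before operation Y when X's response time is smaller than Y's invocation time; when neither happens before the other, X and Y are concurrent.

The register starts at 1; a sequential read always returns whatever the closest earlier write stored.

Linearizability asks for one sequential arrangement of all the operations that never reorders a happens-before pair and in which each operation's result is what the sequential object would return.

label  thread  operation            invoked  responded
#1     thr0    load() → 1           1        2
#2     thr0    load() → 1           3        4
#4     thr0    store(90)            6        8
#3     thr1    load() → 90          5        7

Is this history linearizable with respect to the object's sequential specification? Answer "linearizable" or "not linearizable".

linearizable

one valid linearization: #1, #2, #4, #3
1. #1 load() → 1, leaving value 1
2. #2 load() → 1, leaving value 1
3. #4 store(90), leaving value 90
4. #3 load() → 90, leaving value 90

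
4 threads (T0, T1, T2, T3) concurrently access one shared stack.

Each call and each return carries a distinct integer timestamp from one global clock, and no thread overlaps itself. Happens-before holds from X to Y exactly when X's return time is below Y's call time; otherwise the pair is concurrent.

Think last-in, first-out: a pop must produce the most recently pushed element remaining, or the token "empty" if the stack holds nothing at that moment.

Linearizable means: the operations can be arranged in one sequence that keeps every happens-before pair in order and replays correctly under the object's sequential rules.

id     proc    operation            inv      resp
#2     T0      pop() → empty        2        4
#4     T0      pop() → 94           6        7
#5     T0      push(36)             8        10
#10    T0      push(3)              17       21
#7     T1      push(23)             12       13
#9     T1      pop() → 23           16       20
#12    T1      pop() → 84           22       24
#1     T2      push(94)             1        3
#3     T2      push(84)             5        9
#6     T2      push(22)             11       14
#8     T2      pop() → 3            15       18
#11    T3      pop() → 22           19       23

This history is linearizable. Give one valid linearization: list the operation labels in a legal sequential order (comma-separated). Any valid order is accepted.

1. #2 pop() → empty, leaving stack <>
2. #1 push(94), leaving stack <94>
3. #4 pop() → 94, leaving stack <>
4. #5 push(36), leaving stack <36>
5. #3 push(84), leaving stack <36,84>
6. #6 push(22), leaving stack <36,84,22>
7. #7 push(23), leaving stack <36,84,22,23>
8. #9 pop() → 23, leaving stack <36,84,22>
9. #10 push(3), leaving stack <36,84,22,3>
10. #8 pop() → 3, leaving stack <36,84,22>
11. #11 pop() → 22, leaving stack <36,84>
12. #12 pop() → 84, leaving stack <36>

#2, #1, #4, #5, #3, #6, #7, #9, #10, #8, #11, #12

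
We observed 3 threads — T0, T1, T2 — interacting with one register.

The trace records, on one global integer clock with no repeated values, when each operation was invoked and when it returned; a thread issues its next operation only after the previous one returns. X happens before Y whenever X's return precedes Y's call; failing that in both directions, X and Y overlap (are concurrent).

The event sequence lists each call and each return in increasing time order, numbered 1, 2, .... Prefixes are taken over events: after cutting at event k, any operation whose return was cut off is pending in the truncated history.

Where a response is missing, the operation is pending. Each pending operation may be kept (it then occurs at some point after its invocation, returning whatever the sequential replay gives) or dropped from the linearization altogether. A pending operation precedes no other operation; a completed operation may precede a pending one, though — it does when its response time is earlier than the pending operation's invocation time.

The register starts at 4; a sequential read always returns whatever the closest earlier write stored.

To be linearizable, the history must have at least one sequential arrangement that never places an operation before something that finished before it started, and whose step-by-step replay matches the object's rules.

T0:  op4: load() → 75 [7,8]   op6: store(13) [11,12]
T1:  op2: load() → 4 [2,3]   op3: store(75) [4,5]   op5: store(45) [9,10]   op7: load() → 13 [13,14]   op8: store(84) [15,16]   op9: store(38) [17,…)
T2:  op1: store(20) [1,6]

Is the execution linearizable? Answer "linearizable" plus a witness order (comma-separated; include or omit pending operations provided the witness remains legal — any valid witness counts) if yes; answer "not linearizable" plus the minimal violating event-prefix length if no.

linearizable — witness: op2, op1, op3, op4, op5, op6, op7, op8

step 1: op2 load() → 4 — value 4
step 2: op1 store(20) — value 20
step 3: op3 store(75) — value 75
step 4: op4 load() → 75 — value 75
step 5: op5 store(45) — value 45
step 6: op6 store(13) — value 13
step 7: op7 load() → 13 — value 13
step 8: op8 store(84) — value 84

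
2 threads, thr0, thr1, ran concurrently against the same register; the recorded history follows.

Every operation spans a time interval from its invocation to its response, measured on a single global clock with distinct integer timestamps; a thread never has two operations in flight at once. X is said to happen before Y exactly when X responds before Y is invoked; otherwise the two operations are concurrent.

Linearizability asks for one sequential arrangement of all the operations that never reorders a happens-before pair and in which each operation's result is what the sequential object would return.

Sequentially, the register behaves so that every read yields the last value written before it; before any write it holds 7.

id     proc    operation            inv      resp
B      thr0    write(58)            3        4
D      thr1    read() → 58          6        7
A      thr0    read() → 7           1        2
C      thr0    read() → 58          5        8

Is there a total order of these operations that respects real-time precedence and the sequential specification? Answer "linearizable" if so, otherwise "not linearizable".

a witness: A, B, C, D
after step 1 (A read() → 7): value 7
after step 2 (B write(58)): value 58
after step 3 (C read() → 58): value 58
after step 4 (D read() → 58): value 58

linearizable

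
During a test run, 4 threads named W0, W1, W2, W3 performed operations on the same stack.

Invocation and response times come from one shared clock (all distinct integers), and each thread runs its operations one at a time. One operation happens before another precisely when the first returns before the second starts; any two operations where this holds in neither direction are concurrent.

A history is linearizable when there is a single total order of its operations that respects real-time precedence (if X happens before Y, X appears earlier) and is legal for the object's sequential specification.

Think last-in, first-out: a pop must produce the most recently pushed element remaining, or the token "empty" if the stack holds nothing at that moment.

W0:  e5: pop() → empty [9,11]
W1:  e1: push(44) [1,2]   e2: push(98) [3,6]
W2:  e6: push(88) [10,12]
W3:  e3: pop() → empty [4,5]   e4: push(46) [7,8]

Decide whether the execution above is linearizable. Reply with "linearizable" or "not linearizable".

prefix check: 1..4 passes, 1..5 fails once e3's time-5 response joins
exhaustive check: the 2 completed stack ops admit one real-time order; illegal
every completion of the 1 pending operation (e2) was checked; none linearizes
one such order, e1, e3 (pending dropped), breaks at step 2 where e3 pop() → empty is illegal

not linearizable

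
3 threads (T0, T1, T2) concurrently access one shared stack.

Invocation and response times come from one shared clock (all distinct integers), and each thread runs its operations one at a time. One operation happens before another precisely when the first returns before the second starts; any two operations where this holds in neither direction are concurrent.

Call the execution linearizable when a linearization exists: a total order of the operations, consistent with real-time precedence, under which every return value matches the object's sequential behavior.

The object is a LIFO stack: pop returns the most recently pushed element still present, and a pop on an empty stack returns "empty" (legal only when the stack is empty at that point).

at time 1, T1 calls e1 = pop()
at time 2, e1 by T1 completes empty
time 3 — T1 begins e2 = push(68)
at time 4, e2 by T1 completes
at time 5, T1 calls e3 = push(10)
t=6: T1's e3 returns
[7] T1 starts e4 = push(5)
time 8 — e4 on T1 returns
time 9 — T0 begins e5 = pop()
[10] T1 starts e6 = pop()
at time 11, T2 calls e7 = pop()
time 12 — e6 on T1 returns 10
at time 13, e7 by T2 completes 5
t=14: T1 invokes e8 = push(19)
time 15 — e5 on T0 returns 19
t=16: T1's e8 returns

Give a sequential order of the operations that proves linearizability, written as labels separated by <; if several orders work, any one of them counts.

e1 < e2 < e3 < e4 < e7 < e6 < e8 < e5

step 1: e1 pop() → empty — stack <>
step 2: e2 push(68) — stack <68>
step 3: e3 push(10) — stack <68,10>
step 4: e4 push(5) — stack <68,10,5>
step 5: e7 pop() → 5 — stack <68,10>
step 6: e6 pop() → 10 — stack <68>
step 7: e8 push(19) — stack <68,19>
step 8: e5 pop() → 19 — stack <68>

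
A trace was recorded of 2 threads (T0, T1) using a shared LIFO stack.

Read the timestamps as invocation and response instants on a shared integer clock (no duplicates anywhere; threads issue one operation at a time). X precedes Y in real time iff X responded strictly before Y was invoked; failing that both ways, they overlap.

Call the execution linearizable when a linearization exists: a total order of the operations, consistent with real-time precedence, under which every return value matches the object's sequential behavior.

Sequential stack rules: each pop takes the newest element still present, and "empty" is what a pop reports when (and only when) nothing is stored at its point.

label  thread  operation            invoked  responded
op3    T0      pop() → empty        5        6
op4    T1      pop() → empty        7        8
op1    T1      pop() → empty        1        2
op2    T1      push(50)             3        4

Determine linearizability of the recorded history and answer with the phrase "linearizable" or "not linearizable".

not linearizable

through event 5 a valid linearization exists; event 6 (op3 responding at time 6) ends that
the completed operations (3 total) allow one real-time order; the LIFO stack replay rejects it
take op1, op2, op3: step 3 already fails, because op3 pop() → empty cannot occur there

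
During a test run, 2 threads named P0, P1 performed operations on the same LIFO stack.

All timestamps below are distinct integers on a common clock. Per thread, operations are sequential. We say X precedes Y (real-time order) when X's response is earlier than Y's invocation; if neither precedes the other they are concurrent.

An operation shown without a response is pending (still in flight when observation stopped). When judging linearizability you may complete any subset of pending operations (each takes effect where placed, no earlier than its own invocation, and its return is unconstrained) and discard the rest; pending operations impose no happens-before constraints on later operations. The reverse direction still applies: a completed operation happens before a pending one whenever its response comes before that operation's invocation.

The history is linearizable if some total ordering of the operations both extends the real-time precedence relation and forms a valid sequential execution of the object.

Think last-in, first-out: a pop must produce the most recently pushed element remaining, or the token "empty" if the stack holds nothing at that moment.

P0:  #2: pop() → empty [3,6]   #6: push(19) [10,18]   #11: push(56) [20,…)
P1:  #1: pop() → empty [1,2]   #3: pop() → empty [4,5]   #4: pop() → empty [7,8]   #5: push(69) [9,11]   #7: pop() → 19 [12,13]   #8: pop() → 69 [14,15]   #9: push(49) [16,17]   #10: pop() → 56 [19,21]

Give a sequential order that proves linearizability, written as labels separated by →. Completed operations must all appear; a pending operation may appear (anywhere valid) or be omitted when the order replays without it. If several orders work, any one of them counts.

#1 → #2 → #3 → #4 → #5 → #6 → #7 → #8 → #9 → #11 → #10

step 1: #1 pop() → empty — stack <>
step 2: #2 pop() → empty — stack <>
step 3: #3 pop() → empty — stack <>
step 4: #4 pop() → empty — stack <>
step 5: #5 push(69) — stack <69>
step 6: #6 push(19) — stack <69,19>
step 7: #7 pop() → 19 — stack <69>
step 8: #8 pop() → 69 — stack <>
step 9: #9 push(49) — stack <49>
step 10: #11 push(56) (pending, included) — stack <49,56>
step 11: #10 pop() → 56 — stack <49>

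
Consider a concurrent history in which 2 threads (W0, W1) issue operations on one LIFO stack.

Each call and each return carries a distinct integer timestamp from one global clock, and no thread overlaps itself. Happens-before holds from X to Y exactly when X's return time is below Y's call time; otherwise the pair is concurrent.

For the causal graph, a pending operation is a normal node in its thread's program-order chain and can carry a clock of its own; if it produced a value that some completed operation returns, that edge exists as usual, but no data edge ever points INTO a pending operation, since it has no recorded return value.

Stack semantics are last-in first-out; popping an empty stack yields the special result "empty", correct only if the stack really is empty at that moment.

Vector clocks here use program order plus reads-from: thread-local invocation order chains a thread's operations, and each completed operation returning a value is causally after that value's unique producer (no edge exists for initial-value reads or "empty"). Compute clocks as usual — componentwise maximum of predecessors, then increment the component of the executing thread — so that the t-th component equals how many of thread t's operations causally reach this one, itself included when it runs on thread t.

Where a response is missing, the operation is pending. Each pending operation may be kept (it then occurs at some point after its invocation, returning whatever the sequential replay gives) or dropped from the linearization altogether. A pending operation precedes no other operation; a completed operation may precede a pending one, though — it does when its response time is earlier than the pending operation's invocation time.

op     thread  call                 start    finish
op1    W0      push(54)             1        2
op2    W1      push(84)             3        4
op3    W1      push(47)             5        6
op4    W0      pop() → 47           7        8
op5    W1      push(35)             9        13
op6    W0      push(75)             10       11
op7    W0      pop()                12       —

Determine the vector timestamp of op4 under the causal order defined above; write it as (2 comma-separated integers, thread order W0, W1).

(2, 2)

root op op2, invoked 3: fresh clock plus W1's own tick → (0, 1)
root op op1, invoked 1: fresh clock plus W0's own tick → (1, 0)
invoked at 5, op3 merges VC(op2)=(0, 1) and bumps W1's slot → (0, 2)
invoked at 9, op5 merges VC(op3)=(0, 2) and bumps W1's slot → (0, 3)
invoked at 7, op4 merges VC(op1)=(1, 0), VC(op3)=(0, 2) and bumps W0's slot → (2, 2)
invoked at 10, op6 merges VC(op4)=(2, 2) and bumps W0's slot → (3, 2)
invoked at 12, op7 merges VC(op6)=(3, 2) and bumps W0's slot → (4, 2)
target: VC(op4) = (2, 2)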